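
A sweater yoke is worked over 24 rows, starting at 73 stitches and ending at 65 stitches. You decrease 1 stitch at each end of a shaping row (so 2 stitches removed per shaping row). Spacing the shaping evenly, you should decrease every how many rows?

Decrease every 6th row.

Stitches to remove: |65 − 73| = 8.
Shaping rows needed: 8 / 2 = 4.
24 rows / 4 = every 6 rows.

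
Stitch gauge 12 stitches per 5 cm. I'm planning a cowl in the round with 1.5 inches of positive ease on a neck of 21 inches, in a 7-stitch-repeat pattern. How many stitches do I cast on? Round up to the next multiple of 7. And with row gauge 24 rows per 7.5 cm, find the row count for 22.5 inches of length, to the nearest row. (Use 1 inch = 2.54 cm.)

Cast on 140 stitches; work 183 rows.

Finished = 21 + 1.5 = 22.5 inches.
22.5 inches × 2.54 = 57.15 cm.
12/5 = 2.4 sts per cm; 57.15 × 2.4 = 137.16 sts.
Next multiple of 7 → 140.
22.5 inches = 57.15 cm; × 3.2 = 182.88 → 183 rows.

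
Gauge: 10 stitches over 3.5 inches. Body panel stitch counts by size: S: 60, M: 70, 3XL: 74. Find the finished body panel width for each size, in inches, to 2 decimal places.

S 21.00 inches; M 24.50 inches; 3XL 25.90 inches.

10/3.5 = 2.857 sts per in.
S: 60 / 2.857 = 21.000 → 21.00 in.
M: 70 / 2.857 = 24.500 → 24.50 in.
3XL: 74 / 2.857 = 25.900 → 25.90 in.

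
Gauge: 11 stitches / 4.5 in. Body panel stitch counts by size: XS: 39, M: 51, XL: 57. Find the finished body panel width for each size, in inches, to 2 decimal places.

11/4.5 = 2.444 sts per in.
XS: 39 / 2.444 = 15.955 → 15.95 in.
M: 51 / 2.444 = 20.864 → 20.86 in.
XL: 57 / 2.444 = 23.318 → 23.32 in.

XS 15.95 inches; M 20.86 inches; XL 23.32 inches.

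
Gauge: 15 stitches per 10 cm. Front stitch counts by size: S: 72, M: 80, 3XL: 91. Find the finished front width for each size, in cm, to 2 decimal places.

15/10 = 1.5 sts per cm.
S: 72 / 1.5 = 48.000 → 48.00 cm.
M: 80 / 1.5 = 53.333 → 53.33 cm.
3XL: 91 / 1.5 = 60.667 → 60.67 cm.

S 48.00 cm; M 53.33 cm; 3XL 60.67 cm.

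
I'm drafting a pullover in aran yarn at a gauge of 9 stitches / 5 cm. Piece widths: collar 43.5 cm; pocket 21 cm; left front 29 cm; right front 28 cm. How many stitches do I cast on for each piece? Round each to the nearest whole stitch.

collar 78; pocket 38; left front 52; right front 50.

Rate = 9/5 = 1.8 sts per cm.
collar: 43.5 × 1.8 = 78.30 → 78.
pocket: 21 × 1.8 = 37.80 → 38.
left front: 29 × 1.8 = 52.20 → 52.
right front: 28 × 1.8 = 50.40 → 50.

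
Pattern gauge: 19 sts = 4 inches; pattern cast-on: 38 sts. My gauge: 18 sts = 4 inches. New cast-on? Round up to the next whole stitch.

Cast on 36 stitches.

Scale factor = 18 / 19 = 0.947.
38 × 18 / 19 = 36.00 sts.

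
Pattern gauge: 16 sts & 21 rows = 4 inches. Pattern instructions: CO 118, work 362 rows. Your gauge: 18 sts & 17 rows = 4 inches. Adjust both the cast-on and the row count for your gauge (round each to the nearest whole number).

Cast on 133 stitches; work 293 rows.

Stitches: 118 × 18/16 = 132.75 → 133.
Rows: 362 × 17/21 = 293.05 → 293.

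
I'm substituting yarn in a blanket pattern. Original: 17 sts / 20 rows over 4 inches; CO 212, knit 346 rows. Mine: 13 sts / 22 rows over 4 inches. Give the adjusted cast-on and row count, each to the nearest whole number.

Cast on 162 stitches; work 381 rows.

Stitches: 212 × 13/17 = 162.12 → 162.
Rows: 346 × 22/20 = 380.60 → 381.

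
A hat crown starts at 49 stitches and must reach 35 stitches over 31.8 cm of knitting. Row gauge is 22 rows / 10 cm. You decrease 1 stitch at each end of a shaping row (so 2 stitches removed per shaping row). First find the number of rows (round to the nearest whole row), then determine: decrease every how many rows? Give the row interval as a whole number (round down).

Decrease every 10th row.

Rows = 31.8 × 2.2 = 70.0 → 70 rows.
Stitches to remove: 14 → 7 shaping rows (at 2 st each).
70 / 7 = 10.00 → every 10 rows.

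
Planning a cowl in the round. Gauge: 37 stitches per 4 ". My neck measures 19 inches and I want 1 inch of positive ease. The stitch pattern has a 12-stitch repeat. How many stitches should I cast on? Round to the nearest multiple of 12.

Finished = 19 + 1 = 20 inches.
37 / 4 = 9.25 sts/in.
20 × 9.25 = 185.00 sts.
Nearest multiple of 12: 180.

Cast on 180 stitches.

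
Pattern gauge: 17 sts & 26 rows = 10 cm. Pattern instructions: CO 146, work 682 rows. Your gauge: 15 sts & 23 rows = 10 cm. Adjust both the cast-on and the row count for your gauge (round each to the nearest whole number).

Stitches: 146 × 15/17 = 128.82 → 129.
Rows: 682 × 23/26 = 603.31 → 603.

Cast on 129 stitches; work 603 rows.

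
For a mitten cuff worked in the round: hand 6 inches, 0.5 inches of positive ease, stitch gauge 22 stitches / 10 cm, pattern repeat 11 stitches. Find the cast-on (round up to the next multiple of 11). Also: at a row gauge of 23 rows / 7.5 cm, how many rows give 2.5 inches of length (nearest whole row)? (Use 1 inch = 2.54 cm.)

Finished = 6 + 0.5 = 6.5 inches.
6.5 inches × 2.54 = 16.51 cm.
22/10 = 2.2 sts per cm; 16.51 × 2.2 = 36.32 sts.
Next multiple of 11 → 44.
2.5 inches = 6.35 cm; × 3.067 = 19.47 → 19 rows.

Cast on 44 stitches; work 19 rows.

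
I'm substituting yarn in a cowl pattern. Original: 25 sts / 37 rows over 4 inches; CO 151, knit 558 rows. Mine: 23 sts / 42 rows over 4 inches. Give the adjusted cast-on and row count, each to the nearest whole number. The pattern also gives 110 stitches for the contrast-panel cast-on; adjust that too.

Stitches: 151 × 23/25 = 138.92 → 139.
Rows: 558 × 42/37 = 633.41 → 633.
contrast-panel cast-on: 110 × 23/25 = 101.20 → 101.

Cast on 139 stitches; work 633 rows; contrast-panel cast-on 101 stitches.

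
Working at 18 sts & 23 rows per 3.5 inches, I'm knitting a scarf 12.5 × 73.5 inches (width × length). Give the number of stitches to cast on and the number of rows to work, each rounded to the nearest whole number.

Stitch gauge = 18/3.5 = 5.143 sts/in; 12.5 × 5.143 = 64.29 → 64 sts.
Row gauge = 23/3.5 = 6.571 rows/in; 73.5 × 6.571 = 483.00 → 483 rows.

Cast on 64 stitches and work 483 rows.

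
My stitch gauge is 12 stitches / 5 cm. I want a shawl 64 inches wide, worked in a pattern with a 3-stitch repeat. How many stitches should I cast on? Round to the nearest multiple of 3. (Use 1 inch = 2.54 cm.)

64 in = 64 × 2.54 = 162.56 cm.
12 / 5 = 2.4 sts/cm.
162.56 × 2.4 = 390.14 sts.
→ 390.

CO 390 sts.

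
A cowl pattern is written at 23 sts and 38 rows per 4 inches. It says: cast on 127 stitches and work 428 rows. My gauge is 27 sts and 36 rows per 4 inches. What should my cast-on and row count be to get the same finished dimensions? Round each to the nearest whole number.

Stitches: 127 × 27/23 = 149.09 → 149.
Rows: 428 × 36/38 = 405.47 → 405.

Cast on 149 stitches; work 405 rows.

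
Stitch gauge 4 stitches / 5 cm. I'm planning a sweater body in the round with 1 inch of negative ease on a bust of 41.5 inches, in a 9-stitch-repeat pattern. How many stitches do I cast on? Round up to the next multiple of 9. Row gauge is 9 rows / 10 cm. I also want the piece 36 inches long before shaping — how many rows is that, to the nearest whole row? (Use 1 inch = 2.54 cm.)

Finished = 41.5 − 1 = 40.5 inches.
40.5 inches × 2.54 = 102.87 cm.
4/5 = 0.8 sts per cm; 102.87 × 0.8 = 82.30 sts.
Next multiple of 9 → 90.
36 inches = 91.44 cm; × 0.9 = 82.30 → 82 rows.

Cast on 90 stitches; work 82 rows.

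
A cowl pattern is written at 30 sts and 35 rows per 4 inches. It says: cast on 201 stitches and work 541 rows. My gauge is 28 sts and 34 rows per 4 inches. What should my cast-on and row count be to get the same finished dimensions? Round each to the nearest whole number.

Cast on 188 stitches; work 526 rows.

Stitches: 201 × 28/30 = 187.60 → 188.
Rows: 541 × 34/35 = 525.54 → 526.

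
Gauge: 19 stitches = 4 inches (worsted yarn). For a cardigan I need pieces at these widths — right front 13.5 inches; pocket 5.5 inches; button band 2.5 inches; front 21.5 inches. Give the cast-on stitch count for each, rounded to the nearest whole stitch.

Rate = 19/4 = 4.75 sts per in.
right front: 13.5 × 4.75 = 64.12 → 64.
pocket: 5.5 × 4.75 = 26.12 → 26.
button band: 2.5 × 4.75 = 11.88 → 12.
front: 21.5 × 4.75 = 102.12 → 102.

right front 64; pocket 26; button band 12; front 102.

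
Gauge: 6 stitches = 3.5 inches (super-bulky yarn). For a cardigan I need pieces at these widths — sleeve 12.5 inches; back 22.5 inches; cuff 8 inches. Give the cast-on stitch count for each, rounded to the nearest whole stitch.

Rate = 6/3.5 = 1.714 sts per in.
sleeve: 12.5 × 1.714 = 21.43 → 21.
back: 22.5 × 1.714 = 38.57 → 39.
cuff: 8 × 1.714 = 13.71 → 14.

sleeve 21; back 39; cuff 14.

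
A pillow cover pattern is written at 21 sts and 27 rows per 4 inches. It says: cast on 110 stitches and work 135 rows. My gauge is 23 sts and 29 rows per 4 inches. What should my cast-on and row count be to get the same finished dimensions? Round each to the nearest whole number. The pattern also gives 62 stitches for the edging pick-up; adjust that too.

Cast on 120 stitches; work 145 rows; edging pick-up 68 stitches.

Stitches: 110 × 23/21 = 120.48 → 120.
Rows: 135 × 29/27 = 145.00 → 145.
edging pick-up: 62 × 23/21 = 67.90 → 68.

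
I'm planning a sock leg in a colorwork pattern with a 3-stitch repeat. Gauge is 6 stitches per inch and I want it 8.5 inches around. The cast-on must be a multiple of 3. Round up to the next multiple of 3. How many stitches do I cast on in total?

51 stitches.

6 / 1 = 6 sts per inch.
8.5 × 6 = 51.00 sts.
Next multiple of 3: 51.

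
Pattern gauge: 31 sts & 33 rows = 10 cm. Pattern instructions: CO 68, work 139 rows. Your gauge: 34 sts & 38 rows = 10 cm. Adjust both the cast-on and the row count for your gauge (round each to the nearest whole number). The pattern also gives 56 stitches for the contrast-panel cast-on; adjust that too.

Stitches: 68 × 34/31 = 74.58 → 75.
Rows: 139 × 38/33 = 160.06 → 160.
contrast-panel cast-on: 56 × 34/31 = 61.42 → 61.

Cast on 75 stitches; work 160 rows; contrast-panel cast-on 61 stitches.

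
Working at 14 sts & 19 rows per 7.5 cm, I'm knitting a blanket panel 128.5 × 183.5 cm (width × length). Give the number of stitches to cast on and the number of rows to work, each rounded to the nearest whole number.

Cast on 240 stitches and work 465 rows.

Stitch gauge = 14/7.5 = 1.867 sts/cm; 128.5 × 1.867 = 239.87 → 240 sts.
Row gauge = 19/7.5 = 2.533 rows/cm; 183.5 × 2.533 = 464.87 → 465 rows.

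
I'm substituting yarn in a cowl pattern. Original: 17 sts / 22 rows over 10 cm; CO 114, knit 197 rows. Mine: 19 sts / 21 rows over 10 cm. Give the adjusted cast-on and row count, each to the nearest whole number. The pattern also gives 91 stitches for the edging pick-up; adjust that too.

Cast on 127 stitches; work 188 rows; edging pick-up 102 stitches.

Stitches: 114 × 19/17 = 127.41 → 127.
Rows: 197 × 21/22 = 188.05 → 188.
edging pick-up: 91 × 19/17 = 101.71 → 102.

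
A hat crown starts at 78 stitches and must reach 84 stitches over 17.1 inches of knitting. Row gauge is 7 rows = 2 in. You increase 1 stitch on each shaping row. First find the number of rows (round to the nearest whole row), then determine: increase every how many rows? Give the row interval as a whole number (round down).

Rows = 17.1 × 3.5 = 59.9 → 60 rows.
Stitches to add: 6 → 6 shaping rows (at 1 st each).
60 / 6 = 10.00 → every 10 rows.

Increase every 10th row.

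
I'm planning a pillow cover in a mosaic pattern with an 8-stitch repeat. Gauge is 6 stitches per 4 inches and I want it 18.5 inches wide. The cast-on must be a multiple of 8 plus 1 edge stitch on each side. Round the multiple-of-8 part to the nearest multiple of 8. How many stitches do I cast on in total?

6 / 4 = 1.5 sts per inch.
18.5 × 1.5 = 27.75 sts.
Less 2 edge sts → 25.75 for the repeat.
Nearest multiple of 8: 24.
Add back 2 edge sts → 26.

Cast on 26 stitches.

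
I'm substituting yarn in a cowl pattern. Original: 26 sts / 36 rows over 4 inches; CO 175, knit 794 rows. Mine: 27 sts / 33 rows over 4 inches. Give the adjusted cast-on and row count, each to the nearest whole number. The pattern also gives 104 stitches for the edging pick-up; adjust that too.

Cast on 182 stitches; work 728 rows; edging pick-up 108 stitches.

Stitches: 175 × 27/26 = 181.73 → 182.
Rows: 794 × 33/36 = 727.83 → 728.
edging pick-up: 104 × 27/26 = 108.00 → 108.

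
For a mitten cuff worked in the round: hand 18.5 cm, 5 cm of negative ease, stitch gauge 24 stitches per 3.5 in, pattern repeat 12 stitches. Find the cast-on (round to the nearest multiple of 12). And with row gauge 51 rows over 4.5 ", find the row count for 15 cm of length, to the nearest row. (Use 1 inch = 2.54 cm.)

Cast on 36 stitches; work 67 rows.

Finished = 18.5 − 5 = 13.5 cm.
13.5 cm × 1/2.54 = 5.31 inches.
24/3.5 = 6.857 sts per in; 5.31 × 6.857 = 36.45 sts.
Nearest multiple of 12 → 36.
15 cm = 5.91 inches; × 11.333 = 66.93 → 67 rows.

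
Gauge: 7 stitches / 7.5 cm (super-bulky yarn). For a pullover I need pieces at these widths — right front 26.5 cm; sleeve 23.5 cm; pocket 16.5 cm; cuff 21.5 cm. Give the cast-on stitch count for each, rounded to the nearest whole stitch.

right front 25; sleeve 22; pocket 15; cuff 20.

Rate = 7/7.5 = 0.933 sts per cm.
right front: 26.5 × 0.933 = 24.73 → 25.
sleeve: 23.5 × 0.933 = 21.93 → 22.
pocket: 16.5 × 0.933 = 15.40 → 15.
cuff: 21.5 × 0.933 = 20.07 → 20.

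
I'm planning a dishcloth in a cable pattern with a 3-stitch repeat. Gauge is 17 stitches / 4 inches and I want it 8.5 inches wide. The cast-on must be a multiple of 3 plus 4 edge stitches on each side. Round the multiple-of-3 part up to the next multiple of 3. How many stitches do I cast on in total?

38 stitches.

17 / 4 = 4.25 sts per inch.
8.5 × 4.25 = 36.12 sts.
Less 8 edge sts → 28.12 for the repeat.
Next multiple of 3: 30.
Add back 8 edge sts → 38.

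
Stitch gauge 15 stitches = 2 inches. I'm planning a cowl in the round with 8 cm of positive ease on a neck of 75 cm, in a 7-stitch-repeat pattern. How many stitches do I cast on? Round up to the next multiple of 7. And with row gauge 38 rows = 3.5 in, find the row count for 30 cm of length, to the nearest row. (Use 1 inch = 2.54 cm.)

Cast on 252 stitches; work 128 rows.

Finished = 75 + 8 = 83 cm.
83 cm × 1/2.54 = 32.68 inches.
15/2 = 7.5 sts per in; 32.68 × 7.5 = 245.08 sts.
Next multiple of 7 → 252.
30 cm = 11.81 inches; × 10.857 = 128.23 → 128 rows.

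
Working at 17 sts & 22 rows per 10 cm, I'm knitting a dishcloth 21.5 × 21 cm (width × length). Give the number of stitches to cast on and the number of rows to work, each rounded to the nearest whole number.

Stitch gauge = 17/10 = 1.7 sts/cm; 21.5 × 1.7 = 36.55 → 37 sts.
Row gauge = 22/10 = 2.2 rows/cm; 21 × 2.2 = 46.20 → 46 rows.

Cast on 37 stitches and work 46 rows.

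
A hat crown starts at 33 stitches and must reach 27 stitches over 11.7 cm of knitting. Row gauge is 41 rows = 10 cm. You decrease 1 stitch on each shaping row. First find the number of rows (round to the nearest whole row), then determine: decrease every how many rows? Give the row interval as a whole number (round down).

Decrease every 8th row.

Rows = 11.7 × 4.1 = 48.0 → 48 rows.
Stitches to remove: 6 → 6 shaping rows (at 1 st each).
48 / 6 = 8.00 → every 8 rows.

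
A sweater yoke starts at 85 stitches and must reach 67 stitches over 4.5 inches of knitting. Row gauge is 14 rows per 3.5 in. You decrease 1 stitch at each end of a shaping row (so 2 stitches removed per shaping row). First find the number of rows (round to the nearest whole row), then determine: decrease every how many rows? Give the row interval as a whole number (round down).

Decrease every 2nd row.

Rows = 4.5 × 4 = 18.0 → 18 rows.
Stitches to remove: 18 → 9 shaping rows (at 2 st each).
18 / 9 = 2.00 → every 2 rows.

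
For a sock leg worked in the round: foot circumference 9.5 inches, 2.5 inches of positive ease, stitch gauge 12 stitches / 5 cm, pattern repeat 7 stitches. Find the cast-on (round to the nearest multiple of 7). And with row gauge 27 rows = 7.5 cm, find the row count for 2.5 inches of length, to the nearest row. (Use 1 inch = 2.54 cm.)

Finished = 9.5 + 2.5 = 12 inches.
12 inches × 2.54 = 30.48 cm.
12/5 = 2.4 sts per cm; 30.48 × 2.4 = 73.15 sts.
Nearest multiple of 7 → 70.
2.5 inches = 6.35 cm; × 3.6 = 22.86 → 23 rows.

Cast on 70 stitches; work 23 rows.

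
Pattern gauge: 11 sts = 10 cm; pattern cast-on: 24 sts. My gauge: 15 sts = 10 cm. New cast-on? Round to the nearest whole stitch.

Scale factor = 15 / 11 = 1.364.
24 × 15 / 11 = 32.73 sts.
→ 33 sts.

CO 33 sts.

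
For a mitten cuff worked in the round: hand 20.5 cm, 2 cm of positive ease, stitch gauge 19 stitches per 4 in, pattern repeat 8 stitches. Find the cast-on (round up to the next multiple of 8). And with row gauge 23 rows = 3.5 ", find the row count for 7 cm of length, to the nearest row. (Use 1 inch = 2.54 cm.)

Cast on 48 stitches; work 18 rows.

Finished = 20.5 + 2 = 22.5 cm.
22.5 cm × 1/2.54 = 8.86 inches.
19/4 = 4.75 sts per in; 8.86 × 4.75 = 42.08 sts.
Next multiple of 8 → 48.
7 cm = 2.76 inches; × 6.571 = 18.11 → 18 rows.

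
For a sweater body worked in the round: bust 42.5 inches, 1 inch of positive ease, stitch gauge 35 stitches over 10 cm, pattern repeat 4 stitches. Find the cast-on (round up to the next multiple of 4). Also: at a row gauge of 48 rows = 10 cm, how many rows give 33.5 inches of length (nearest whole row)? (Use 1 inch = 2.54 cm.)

Cast on 388 stitches; work 408 rows.

Finished = 42.5 + 1 = 43.5 inches.
43.5 inches × 2.54 = 110.49 cm.
35/10 = 3.5 sts per cm; 110.49 × 3.5 = 386.71 sts.
Next multiple of 4 → 388.
33.5 inches = 85.09 cm; × 4.8 = 408.43 → 408 rows.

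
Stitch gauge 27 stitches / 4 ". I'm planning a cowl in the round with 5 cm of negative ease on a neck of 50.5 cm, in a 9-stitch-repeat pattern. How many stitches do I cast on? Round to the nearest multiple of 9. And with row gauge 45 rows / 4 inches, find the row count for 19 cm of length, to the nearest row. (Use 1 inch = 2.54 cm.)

Finished = 50.5 − 5 = 45.5 cm.
45.5 cm × 1/2.54 = 17.91 inches.
27/4 = 6.75 sts per in; 17.91 × 6.75 = 120.92 sts.
Nearest multiple of 9 → 117.
19 cm = 7.48 inches; × 11.25 = 84.15 → 84 rows.

Cast on 117 stitches; work 84 rows.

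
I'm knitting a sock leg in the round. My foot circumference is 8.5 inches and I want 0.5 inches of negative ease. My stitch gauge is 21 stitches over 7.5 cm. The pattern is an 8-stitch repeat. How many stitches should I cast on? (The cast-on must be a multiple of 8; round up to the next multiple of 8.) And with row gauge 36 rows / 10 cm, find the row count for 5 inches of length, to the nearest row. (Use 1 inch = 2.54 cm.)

Cast on 64 stitches; work 46 rows.

Finished = 8.5 − 0.5 = 8 inches.
8 inches × 2.54 = 20.32 cm.
21/7.5 = 2.8 sts per cm; 20.32 × 2.8 = 56.90 sts.
Next multiple of 8 → 64.
5 inches = 12.70 cm; × 3.6 = 45.72 → 46 rows.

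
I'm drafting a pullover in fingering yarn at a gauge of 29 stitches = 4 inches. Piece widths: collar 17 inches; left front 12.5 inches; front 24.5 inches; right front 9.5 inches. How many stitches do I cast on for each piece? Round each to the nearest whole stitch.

Rate = 29/4 = 7.25 sts per in.
collar: 17 × 7.25 = 123.25 → 123.
left front: 12.5 × 7.25 = 90.62 → 91.
front: 24.5 × 7.25 = 177.62 → 178.
right front: 9.5 × 7.25 = 68.88 → 69.

collar 123; left front 91; front 178; right front 69.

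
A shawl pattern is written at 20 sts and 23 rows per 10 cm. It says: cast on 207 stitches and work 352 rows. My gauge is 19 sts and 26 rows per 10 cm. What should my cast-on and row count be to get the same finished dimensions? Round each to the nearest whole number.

Cast on 197 stitches; work 398 rows.

Stitches: 207 × 19/20 = 196.65 → 197.
Rows: 352 × 26/23 = 397.91 → 398.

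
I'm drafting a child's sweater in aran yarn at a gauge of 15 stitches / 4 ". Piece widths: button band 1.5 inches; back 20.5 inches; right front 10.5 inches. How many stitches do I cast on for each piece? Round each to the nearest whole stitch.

Rate = 15/4 = 3.75 sts per in.
button band: 1.5 × 3.75 = 5.62 → 6.
back: 20.5 × 3.75 = 76.88 → 77.
right front: 10.5 × 3.75 = 39.38 → 39.

button band 6; back 77; right front 39.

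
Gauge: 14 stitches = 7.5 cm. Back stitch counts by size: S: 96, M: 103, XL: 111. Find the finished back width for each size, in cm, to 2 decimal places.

S 51.43 cm; M 55.18 cm; XL 59.46 cm.

14/7.5 = 1.867 sts per cm.
S: 96 / 1.867 = 51.429 → 51.43 cm.
M: 103 / 1.867 = 55.179 → 55.18 cm.
XL: 111 / 1.867 = 59.464 → 59.46 cm.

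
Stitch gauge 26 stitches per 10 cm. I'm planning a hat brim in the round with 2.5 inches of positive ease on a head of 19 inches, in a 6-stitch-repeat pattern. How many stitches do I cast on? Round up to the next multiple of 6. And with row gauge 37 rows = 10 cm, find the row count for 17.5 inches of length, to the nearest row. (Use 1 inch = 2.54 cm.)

Finished = 19 + 2.5 = 21.5 inches.
21.5 inches × 2.54 = 54.61 cm.
26/10 = 2.6 sts per cm; 54.61 × 2.6 = 141.99 sts.
Next multiple of 6 → 144.
17.5 inches = 44.45 cm; × 3.7 = 164.47 → 164 rows.

Cast on 144 stitches; work 164 rows.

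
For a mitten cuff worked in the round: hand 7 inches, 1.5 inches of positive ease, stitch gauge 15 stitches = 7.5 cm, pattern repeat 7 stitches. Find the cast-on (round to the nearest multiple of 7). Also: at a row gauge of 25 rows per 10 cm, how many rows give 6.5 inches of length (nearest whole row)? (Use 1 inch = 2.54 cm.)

Finished = 7 + 1.5 = 8.5 inches.
8.5 inches × 2.54 = 21.59 cm.
15/7.5 = 2 sts per cm; 21.59 × 2 = 43.18 sts.
Nearest multiple of 7 → 42.
6.5 inches = 16.51 cm; × 2.5 = 41.27 → 41 rows.

Cast on 42 stitches; work 41 rows.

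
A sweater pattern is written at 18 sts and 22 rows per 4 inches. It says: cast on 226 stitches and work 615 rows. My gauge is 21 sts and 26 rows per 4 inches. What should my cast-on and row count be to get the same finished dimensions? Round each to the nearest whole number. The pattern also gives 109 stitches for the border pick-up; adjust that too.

Stitches: 226 × 21/18 = 263.67 → 264.
Rows: 615 × 26/22 = 726.82 → 727.
border pick-up: 109 × 21/18 = 127.17 → 127.

Cast on 264 stitches; work 727 rows; border pick-up 127 stitches.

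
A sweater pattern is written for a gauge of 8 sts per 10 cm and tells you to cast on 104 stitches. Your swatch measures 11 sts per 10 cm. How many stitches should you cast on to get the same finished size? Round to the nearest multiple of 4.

Cast on 144 stitches.

Scale factor = 11 / 8 = 1.375.
104 × 11 / 8 = 143.00 sts.
→ 144 sts.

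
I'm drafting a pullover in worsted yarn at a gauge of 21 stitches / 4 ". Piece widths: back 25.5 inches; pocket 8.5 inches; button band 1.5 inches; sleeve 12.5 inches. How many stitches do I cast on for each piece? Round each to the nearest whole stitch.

Rate = 21/4 = 5.25 sts per in.
back: 25.5 × 5.25 = 133.88 → 134.
pocket: 8.5 × 5.25 = 44.62 → 45.
button band: 1.5 × 5.25 = 7.88 → 8.
sleeve: 12.5 × 5.25 = 65.62 → 66.

back 134; pocket 45; button band 8; sleeve 66.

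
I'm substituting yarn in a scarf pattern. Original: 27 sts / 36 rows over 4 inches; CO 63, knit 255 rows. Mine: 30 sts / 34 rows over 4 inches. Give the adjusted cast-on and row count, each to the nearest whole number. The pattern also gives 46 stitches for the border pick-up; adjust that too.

Cast on 70 stitches; work 241 rows; border pick-up 51 stitches.

Stitches: 63 × 30/27 = 70.00 → 70.
Rows: 255 × 34/36 = 240.83 → 241.
border pick-up: 46 × 30/27 = 51.11 → 51.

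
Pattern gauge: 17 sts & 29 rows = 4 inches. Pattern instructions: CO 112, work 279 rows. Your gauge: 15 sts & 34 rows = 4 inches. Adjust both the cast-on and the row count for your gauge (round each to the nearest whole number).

Cast on 99 stitches; work 327 rows.

Stitches: 112 × 15/17 = 98.82 → 99.
Rows: 279 × 34/29 = 327.10 → 327.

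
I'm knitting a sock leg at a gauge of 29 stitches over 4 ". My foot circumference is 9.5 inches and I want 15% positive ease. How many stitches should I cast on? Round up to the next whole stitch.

80 stitches.

Finished = 9.5 × 1.15 = 10.93 in.
29 / 4 = 7.25 sts per inch.
10.93 × 7.25 = 79.21 sts.
→ 80 sts.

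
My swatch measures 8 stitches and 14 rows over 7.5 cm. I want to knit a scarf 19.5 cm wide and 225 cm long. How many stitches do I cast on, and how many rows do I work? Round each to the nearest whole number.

Stitch gauge = 8/7.5 = 1.067 sts/cm; 19.5 × 1.067 = 20.80 → 21 sts.
Row gauge = 14/7.5 = 1.867 rows/cm; 225 × 1.867 = 420.00 → 420 rows.

Cast on 21 stitches and work 420 rows.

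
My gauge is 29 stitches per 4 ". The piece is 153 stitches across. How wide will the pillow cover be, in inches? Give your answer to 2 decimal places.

21.10 inches.

29 stitches / 4 inch = 7.25 stitches per inch.
153 / 7.25 = 21.103 inches.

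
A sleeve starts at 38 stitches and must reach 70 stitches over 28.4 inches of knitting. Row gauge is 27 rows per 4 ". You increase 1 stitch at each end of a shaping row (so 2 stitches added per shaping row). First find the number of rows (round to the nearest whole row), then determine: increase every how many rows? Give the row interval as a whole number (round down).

Increase every 12th row.

Rows = 28.4 × 6.75 = 191.7 → 192 rows.
Stitches to add: 32 → 16 shaping rows (at 2 st each).
192 / 16 = 12.00 → every 12 rows.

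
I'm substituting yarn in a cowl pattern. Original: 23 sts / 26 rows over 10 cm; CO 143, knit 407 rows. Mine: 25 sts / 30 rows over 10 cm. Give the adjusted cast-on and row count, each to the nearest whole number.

Cast on 155 stitches; work 470 rows.

Stitches: 143 × 25/23 = 155.43 → 155.
Rows: 407 × 30/26 = 469.62 → 470.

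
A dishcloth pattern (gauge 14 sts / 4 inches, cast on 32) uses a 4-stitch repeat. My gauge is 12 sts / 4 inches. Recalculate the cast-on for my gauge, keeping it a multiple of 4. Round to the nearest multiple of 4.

Cast on 28 stitches.

32 × 12 / 14 = 27.43.
Nearest multiple of 4: 28.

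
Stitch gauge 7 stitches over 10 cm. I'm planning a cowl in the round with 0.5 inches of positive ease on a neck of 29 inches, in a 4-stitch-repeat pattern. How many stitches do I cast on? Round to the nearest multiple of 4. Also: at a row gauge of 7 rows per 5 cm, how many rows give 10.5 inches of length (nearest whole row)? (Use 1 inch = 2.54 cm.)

Cast on 52 stitches; work 37 rows.

Finished = 29 + 0.5 = 29.5 inches.
29.5 inches × 2.54 = 74.93 cm.
7/10 = 0.7 sts per cm; 74.93 × 0.7 = 52.45 sts.
Nearest multiple of 4 → 52.
10.5 inches = 26.67 cm; × 1.4 = 37.34 → 37 rows.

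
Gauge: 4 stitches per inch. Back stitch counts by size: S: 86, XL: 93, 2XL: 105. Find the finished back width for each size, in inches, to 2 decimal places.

4/1 = 4 sts per in.
S: 86 / 4 = 21.500 → 21.50 in.
XL: 93 / 4 = 23.250 → 23.25 in.
2XL: 105 / 4 = 26.250 → 26.25 in.

S 21.50 inches; XL 23.25 inches; 2XL 26.25 inches.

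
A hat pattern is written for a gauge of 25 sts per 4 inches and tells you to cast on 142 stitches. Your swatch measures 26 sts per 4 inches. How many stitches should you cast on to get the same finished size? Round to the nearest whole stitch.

Cast on 148 stitches.

Scale factor = 26 / 25 = 1.040.
142 × 26 / 25 = 147.68 sts.
→ 148 sts.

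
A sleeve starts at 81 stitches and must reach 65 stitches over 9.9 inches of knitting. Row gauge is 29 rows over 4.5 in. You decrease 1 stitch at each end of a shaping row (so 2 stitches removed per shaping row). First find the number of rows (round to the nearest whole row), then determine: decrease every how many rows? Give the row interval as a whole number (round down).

Decrease every 8th row.

Rows = 9.9 × 6.444 = 63.8 → 64 rows.
Stitches to remove: 16 → 8 shaping rows (at 2 st each).
64 / 8 = 8.00 → every 8 rows.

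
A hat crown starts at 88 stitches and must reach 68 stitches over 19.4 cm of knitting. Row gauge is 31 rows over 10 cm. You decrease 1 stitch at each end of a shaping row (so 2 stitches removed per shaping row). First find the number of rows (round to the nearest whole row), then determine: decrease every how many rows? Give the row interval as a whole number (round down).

Decrease every 6th row.

Rows = 19.4 × 3.1 = 60.1 → 60 rows.
Stitches to remove: 20 → 10 shaping rows (at 2 st each).
60 / 10 = 6.00 → every 6 rows.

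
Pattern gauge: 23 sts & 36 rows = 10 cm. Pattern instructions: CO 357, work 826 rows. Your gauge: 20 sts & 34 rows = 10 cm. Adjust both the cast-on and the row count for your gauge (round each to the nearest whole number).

Stitches: 357 × 20/23 = 310.43 → 310.
Rows: 826 × 34/36 = 780.11 → 780.

Cast on 310 stitches; work 780 rows.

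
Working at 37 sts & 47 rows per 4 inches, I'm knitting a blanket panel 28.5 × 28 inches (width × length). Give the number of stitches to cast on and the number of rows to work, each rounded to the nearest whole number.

Stitch gauge = 37/4 = 9.25 sts/in; 28.5 × 9.25 = 263.62 → 264 sts.
Row gauge = 47/4 = 11.75 rows/in; 28 × 11.75 = 329.00 → 329 rows.

Cast on 264 stitches and work 329 rows.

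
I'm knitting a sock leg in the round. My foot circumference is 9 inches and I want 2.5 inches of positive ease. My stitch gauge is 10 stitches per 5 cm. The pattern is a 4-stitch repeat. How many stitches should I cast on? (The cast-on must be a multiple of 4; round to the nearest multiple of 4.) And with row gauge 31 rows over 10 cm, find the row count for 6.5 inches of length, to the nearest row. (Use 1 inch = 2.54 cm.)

Cast on 60 stitches; work 51 rows.

Finished = 9 + 2.5 = 11.5 inches.
11.5 inches × 2.54 = 29.21 cm.
10/5 = 2 sts per cm; 29.21 × 2 = 58.42 sts.
Nearest multiple of 4 → 60.
6.5 inches = 16.51 cm; × 3.1 = 51.18 → 51 rows.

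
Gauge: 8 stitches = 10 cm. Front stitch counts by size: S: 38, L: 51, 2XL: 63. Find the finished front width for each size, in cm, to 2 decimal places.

S 47.50 cm; L 63.75 cm; 2XL 78.75 cm.

8/10 = 0.8 sts per cm.
S: 38 / 0.8 = 47.500 → 47.50 cm.
L: 51 / 0.8 = 63.750 → 63.75 cm.
2XL: 63 / 0.8 = 78.750 → 78.75 cm.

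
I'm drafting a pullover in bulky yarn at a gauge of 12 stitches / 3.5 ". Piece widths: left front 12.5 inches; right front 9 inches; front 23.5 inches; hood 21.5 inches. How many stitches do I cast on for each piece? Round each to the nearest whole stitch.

Rate = 12/3.5 = 3.429 sts per in.
left front: 12.5 × 3.429 = 42.86 → 43.
right front: 9 × 3.429 = 30.86 → 31.
front: 23.5 × 3.429 = 80.57 → 81.
hood: 21.5 × 3.429 = 73.71 → 74.

left front 43; right front 31; front 81; hood 74.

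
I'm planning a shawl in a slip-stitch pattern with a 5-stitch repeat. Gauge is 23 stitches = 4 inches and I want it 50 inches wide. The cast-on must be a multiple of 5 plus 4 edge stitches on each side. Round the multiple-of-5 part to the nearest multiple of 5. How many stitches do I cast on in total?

23 / 4 = 5.75 sts per inch.
50 × 5.75 = 287.50 sts.
Less 8 edge sts → 279.50 for the repeat.
Nearest multiple of 5: 280.
Add back 8 edge sts → 288.

288 stitches.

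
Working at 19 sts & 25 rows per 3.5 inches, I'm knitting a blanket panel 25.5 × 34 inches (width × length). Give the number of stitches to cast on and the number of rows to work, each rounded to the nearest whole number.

Cast on 138 stitches and work 243 rows.

Stitch gauge = 19/3.5 = 5.429 sts/in; 25.5 × 5.429 = 138.43 → 138 sts.
Row gauge = 25/3.5 = 7.143 rows/in; 34 × 7.143 = 242.86 → 243 rows.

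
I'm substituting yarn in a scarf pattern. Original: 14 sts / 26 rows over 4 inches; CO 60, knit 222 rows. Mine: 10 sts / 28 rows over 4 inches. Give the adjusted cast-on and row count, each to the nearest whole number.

Stitches: 60 × 10/14 = 42.86 → 43.
Rows: 222 × 28/26 = 239.08 → 239.

Cast on 43 stitches; work 239 rows.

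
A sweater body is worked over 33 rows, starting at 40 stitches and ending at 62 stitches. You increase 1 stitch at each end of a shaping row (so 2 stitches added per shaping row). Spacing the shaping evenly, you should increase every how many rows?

Stitches to add: |62 − 40| = 22.
Shaping rows needed: 22 / 2 = 11.
33 rows / 11 = every 3 rows.

Increase every 3rd row.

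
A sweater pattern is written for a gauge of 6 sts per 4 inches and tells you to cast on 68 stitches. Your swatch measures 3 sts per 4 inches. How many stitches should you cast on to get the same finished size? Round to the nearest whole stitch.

Scale factor = 3 / 6 = 0.500.
68 × 3 / 6 = 34.00 sts.

34 stitches.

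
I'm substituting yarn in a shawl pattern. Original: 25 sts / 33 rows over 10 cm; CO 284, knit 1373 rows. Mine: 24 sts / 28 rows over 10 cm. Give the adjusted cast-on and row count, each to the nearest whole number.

Stitches: 284 × 24/25 = 272.64 → 273.
Rows: 1373 × 28/33 = 1164.97 → 1165.

Cast on 273 stitches; work 1165 rows.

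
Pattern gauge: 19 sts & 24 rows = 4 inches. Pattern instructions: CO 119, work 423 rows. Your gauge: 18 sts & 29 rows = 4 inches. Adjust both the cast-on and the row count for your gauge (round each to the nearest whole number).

Stitches: 119 × 18/19 = 112.74 → 113.
Rows: 423 × 29/24 = 511.12 → 511.

Cast on 113 stitches; work 511 rows.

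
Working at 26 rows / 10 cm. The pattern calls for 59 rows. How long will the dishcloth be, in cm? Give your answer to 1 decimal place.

26 rows / 10 cm = 2.6 rows per cm.
59 / 2.6 = 22.69 cm.

22.7 cm.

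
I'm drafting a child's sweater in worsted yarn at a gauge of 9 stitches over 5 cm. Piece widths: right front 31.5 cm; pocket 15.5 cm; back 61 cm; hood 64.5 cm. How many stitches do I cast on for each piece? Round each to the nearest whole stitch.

right front 57; pocket 28; back 110; hood 116.

Rate = 9/5 = 1.8 sts per cm.
right front: 31.5 × 1.8 = 56.70 → 57.
pocket: 15.5 × 1.8 = 27.90 → 28.
back: 61 × 1.8 = 109.80 → 110.
hood: 64.5 × 1.8 = 116.10 → 116.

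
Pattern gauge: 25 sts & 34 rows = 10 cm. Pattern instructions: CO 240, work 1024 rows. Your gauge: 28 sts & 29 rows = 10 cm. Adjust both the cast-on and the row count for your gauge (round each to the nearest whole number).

Cast on 269 stitches; work 873 rows.

Stitches: 240 × 28/25 = 268.80 → 269.
Rows: 1024 × 29/34 = 873.41 → 873.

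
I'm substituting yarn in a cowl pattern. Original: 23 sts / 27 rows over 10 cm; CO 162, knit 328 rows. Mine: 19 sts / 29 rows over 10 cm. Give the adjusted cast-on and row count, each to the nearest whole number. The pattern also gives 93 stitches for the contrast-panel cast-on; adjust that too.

Stitches: 162 × 19/23 = 133.83 → 134.
Rows: 328 × 29/27 = 352.30 → 352.
contrast-panel cast-on: 93 × 19/23 = 76.83 → 77.

Cast on 134 stitches; work 352 rows; contrast-panel cast-on 77 stitches.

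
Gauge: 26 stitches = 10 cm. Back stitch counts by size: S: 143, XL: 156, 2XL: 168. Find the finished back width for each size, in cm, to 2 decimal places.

S 55.00 cm; XL 60.00 cm; 2XL 64.62 cm.

26/10 = 2.6 sts per cm.
S: 143 / 2.6 = 55.000 → 55.00 cm.
XL: 156 / 2.6 = 60.000 → 60.00 cm.
2XL: 168 / 2.6 = 64.615 → 64.62 cm.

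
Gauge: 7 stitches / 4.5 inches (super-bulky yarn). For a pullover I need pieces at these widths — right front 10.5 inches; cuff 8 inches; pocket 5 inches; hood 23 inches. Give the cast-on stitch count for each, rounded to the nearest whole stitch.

Rate = 7/4.5 = 1.556 sts per in.
right front: 10.5 × 1.556 = 16.33 → 16.
cuff: 8 × 1.556 = 12.44 → 12.
pocket: 5 × 1.556 = 7.78 → 8.
hood: 23 × 1.556 = 35.78 → 36.

right front 16; cuff 12; pocket 8; hood 36.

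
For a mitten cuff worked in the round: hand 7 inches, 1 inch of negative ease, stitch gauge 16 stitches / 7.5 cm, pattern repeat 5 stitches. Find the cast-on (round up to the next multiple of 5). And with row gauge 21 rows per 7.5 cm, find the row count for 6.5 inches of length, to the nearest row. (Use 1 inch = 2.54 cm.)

Cast on 35 stitches; work 46 rows.

Finished = 7 − 1 = 6 inches.
6 inches × 2.54 = 15.24 cm.
16/7.5 = 2.133 sts per cm; 15.24 × 2.133 = 32.51 sts.
Next multiple of 5 → 35.
6.5 inches = 16.51 cm; × 2.8 = 46.23 → 46 rows.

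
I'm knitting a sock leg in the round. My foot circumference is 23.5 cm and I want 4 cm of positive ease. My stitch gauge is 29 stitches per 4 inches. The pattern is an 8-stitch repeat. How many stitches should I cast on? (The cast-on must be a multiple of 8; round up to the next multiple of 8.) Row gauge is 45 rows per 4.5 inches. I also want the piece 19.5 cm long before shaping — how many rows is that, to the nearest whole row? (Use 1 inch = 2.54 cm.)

Finished = 23.5 + 4 = 27.5 cm.
27.5 cm × 1/2.54 = 10.83 inches.
29/4 = 7.25 sts per in; 10.83 × 7.25 = 78.49 sts.
Next multiple of 8 → 80.
19.5 cm = 7.68 inches; × 10 = 76.77 → 77 rows.

Cast on 80 stitches; work 77 rows.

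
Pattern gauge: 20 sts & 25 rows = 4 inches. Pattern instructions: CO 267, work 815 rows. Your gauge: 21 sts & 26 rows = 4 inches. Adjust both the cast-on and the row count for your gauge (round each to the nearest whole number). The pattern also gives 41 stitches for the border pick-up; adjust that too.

Stitches: 267 × 21/20 = 280.35 → 280.
Rows: 815 × 26/25 = 847.60 → 848.
border pick-up: 41 × 21/20 = 43.05 → 43.

Cast on 280 stitches; work 848 rows; border pick-up 43 stitches.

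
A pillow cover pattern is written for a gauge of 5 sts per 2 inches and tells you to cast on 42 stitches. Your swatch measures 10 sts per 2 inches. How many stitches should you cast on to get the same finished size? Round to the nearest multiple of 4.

Scale factor = 10 / 5 = 2.000.
42 × 10 / 5 = 84.00 sts.

84 stitches.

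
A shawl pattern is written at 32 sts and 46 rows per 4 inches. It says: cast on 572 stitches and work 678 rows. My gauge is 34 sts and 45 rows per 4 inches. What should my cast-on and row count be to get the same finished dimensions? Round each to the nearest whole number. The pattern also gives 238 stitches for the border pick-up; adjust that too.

Cast on 608 stitches; work 663 rows; border pick-up 253 stitches.

Stitches: 572 × 34/32 = 607.75 → 608.
Rows: 678 × 45/46 = 663.26 → 663.
border pick-up: 238 × 34/32 = 252.88 → 253.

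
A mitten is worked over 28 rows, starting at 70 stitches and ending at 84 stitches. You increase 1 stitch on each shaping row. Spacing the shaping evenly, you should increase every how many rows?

Increase every 2nd row.

Stitches to add: |84 − 70| = 14.
Shaping rows needed: 14 / 1 = 14.
28 rows / 14 = every 2 rows.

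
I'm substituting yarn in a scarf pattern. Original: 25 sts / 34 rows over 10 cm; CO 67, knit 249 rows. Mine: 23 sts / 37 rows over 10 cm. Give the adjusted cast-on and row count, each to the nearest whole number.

Cast on 62 stitches; work 271 rows.

Stitches: 67 × 23/25 = 61.64 → 62.
Rows: 249 × 37/34 = 270.97 → 271.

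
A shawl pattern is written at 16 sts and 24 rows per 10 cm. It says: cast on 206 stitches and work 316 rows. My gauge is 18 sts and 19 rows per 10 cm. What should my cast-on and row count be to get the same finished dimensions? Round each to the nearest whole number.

Cast on 232 stitches; work 250 rows.

Stitches: 206 × 18/16 = 231.75 → 232.
Rows: 316 × 19/24 = 250.17 → 250.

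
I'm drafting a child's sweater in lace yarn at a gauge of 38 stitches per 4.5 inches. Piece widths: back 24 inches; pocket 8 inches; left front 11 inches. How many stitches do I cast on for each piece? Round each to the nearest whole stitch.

Rate = 38/4.5 = 8.444 sts per in.
back: 24 × 8.444 = 202.67 → 203.
pocket: 8 × 8.444 = 67.56 → 68.
left front: 11 × 8.444 = 92.89 → 93.

back 203; pocket 68; left front 93.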